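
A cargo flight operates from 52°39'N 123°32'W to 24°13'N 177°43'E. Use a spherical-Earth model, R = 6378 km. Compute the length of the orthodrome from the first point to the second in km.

Haversine: a = sin²(Δφ/2)+cos φ₁ cos φ₂ sin²(Δλ/2) = 0.19344;  σ = 2·atan2(√a,√(1−a))
σ = 52.185° → d = Rσ = 6378·0.91080 = 5809 km

5809 km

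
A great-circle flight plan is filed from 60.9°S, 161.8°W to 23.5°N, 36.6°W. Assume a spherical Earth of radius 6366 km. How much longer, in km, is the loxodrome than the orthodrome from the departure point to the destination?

Great circle: cos σ = sin φ₁ sin φ₂ + cos φ₁ cos φ₂ cos Δλ,  σ = 2.2212 rad → d_gc = 14140.1 km
Rhumb line: Δψ = +1.7710, q = Δφ/Δψ = 0.8318, d_rh = R√(Δφ²+q²Δλ²) = 14893.5 km
Excess = 14893.5 − 14140.1 = 753.4 ≈ 753 km

753 km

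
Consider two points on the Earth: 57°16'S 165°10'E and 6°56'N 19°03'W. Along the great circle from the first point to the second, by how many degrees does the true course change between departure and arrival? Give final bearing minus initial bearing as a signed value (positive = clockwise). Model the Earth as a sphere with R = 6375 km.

-171.6°

At departure: θ₁ = atan2(sin Δλ cos φ₂, cos φ₁ sin φ₂ − sin φ₁ cos φ₂ cos Δλ) = 174.57°
At arrival: θ₂ = atan2(sin Δλ cos φ₁, −cos φ₂ sin φ₁ + sin φ₂ cos φ₁ cos Δλ) = 2.96°
Δθ = θ₂ − θ₁ = -171.6°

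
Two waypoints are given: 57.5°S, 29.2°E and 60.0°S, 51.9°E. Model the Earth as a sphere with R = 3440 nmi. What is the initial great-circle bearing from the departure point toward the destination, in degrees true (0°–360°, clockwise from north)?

111.6°

N = sin Δλ·cos φ₂ = +0.1930;  D = cos φ₁ sin φ₂ − sin φ₁ cos φ₂ cos Δλ = -0.0763
initial course = atan2(N, D) = 111.57°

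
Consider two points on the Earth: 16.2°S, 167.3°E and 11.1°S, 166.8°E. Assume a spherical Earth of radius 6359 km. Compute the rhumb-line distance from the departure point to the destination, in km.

569 km

Δψ = ln[tan(π/4+φ₂/2)/tan(π/4+φ₁/2)] = +0.0916;  Δφ = +0.0890 rad,  Δλ = -0.0087 rad
q = Δφ/Δψ = 0.9714
d = R·√(Δφ² + q²Δλ²) = 6359·0.08941 = 569 km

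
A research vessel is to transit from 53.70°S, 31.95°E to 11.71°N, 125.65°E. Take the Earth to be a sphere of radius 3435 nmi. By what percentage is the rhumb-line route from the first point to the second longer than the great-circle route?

Great circle: σ = 1.7732 rad → d_gc = Rσ = 6090.8 nmi
Rhumb: Δφ = +1.1416, Δλ = +1.6354, Δψ = +1.3211, q = Δφ/Δψ = 0.8641 → d_rh = R√(Δφ²+q²Δλ²) = 6240.3 nmi
Excess = (6240.3 − 6090.8) / 6090.8 = 149.5 / 6090.8 = 2.455% ≈ 2.5%

2.5%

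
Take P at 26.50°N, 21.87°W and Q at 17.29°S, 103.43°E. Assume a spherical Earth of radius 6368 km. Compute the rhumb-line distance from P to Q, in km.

Rhumb course C = atan2(Δλ, Δψ) with Δψ = ln[tan(π/4+φ₂/2)/tan(π/4+φ₁/2)] = -0.7864, Δλ = +2.1869 → C = 109.78°
d = R·|Δφ| / |cos C| = 6368·0.76428 / 0.33838 = 14383 km

14383 km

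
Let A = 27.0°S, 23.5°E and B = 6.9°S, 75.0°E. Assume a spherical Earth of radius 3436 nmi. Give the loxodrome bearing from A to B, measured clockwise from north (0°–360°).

Meridional parts: M(φ₁)=-0.4897, M(φ₂)=-0.1207 → ΔM = +0.3690;  Δλ = +0.8988 rad
tan C = Δλ / ΔM = +2.4359 → C = 67.68°

67.7°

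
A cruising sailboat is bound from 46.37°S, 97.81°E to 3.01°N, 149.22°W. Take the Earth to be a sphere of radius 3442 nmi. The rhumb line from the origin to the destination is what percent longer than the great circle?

3.9%

Great circle: σ = 1.8827 rad → d_gc = Rσ = 6480.4 nmi
Rhumb: Δφ = +0.8618, Δλ = +1.9717, Δψ = +0.9682, q = Δφ/Δψ = 0.8902 → d_rh = R√(Δφ²+q²Δλ²) = 6730.3 nmi
Excess = (6730.3 − 6480.4) / 6480.4 = 249.9 / 6480.4 = 3.86% ≈ 3.9%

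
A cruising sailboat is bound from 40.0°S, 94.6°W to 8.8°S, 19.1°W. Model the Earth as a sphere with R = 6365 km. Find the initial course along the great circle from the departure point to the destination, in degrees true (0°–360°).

87.5°

θ = atan2( sin Δλ·cos φ₂ ,  cos φ₁ sin φ₂ − sin φ₁ cos φ₂ cos Δλ )
  = atan2(+0.9568, +0.0419) = 87.50°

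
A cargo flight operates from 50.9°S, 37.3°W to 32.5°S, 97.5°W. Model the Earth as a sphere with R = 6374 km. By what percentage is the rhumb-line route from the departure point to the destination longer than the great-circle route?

2.2%

Great circle: σ = 0.8212 rad → d_gc = Rσ = 5234.6 km
Rhumb: Δφ = +0.3211, Δλ = -1.0507, Δψ = +0.4350, q = Δφ/Δψ = 0.7383 → d_rh = R√(Δφ²+q²Δλ²) = 5351.1 km
Excess = (5351.1 − 5234.6) / 5234.6 = 116.5 / 5234.6 = 2.23% ≈ 2.2%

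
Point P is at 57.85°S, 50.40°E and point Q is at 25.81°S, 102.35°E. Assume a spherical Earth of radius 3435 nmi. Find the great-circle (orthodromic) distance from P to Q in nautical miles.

2902 nmi

Haversine: a = sin²(Δφ/2)+cos φ₁ cos φ₂ sin²(Δλ/2) = 0.16806;  σ = 2·atan2(√a,√(1−a))
σ = 48.403° → d = Rσ = 3435·0.84479 = 2902 nmi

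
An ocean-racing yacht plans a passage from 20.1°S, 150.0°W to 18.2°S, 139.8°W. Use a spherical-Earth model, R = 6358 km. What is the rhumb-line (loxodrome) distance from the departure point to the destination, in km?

Δψ = ln[tan(π/4+φ₂/2)/tan(π/4+φ₁/2)] = +0.0351;  Δφ = +0.0332 rad,  Δλ = +0.1780 rad
q = Δφ/Δψ = 0.9446
d = R·√(Δφ² + q²Δλ²) = 6358·0.17140 = 1090 km

1090 km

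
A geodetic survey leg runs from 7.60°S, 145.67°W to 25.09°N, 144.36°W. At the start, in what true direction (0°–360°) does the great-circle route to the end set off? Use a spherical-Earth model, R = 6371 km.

θ = atan2( sin Δλ·cos φ₂ ,  cos φ₁ sin φ₂ − sin φ₁ cos φ₂ cos Δλ )
  = atan2(+0.0207, +0.5401) = 2.20°

2.2°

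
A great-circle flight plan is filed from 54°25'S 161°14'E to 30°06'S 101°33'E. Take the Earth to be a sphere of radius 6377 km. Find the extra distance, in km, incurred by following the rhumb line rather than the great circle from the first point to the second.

Great circle: cos σ = sin φ₁ sin φ₂ + cos φ₁ cos φ₂ cos Δλ,  σ = 0.8473 rad → d_gc = 5403.5 km
Rhumb line: Δψ = +0.5853, q = Δφ/Δψ = 0.7251, d_rh = R√(Δφ²+q²Δλ²) = 5525.1 km
Excess = 5525.1 − 5403.5 = 121.6 ≈ 122 km

122 km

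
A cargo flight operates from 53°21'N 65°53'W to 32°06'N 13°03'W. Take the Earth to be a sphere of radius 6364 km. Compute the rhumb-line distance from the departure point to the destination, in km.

4855 km

Δψ = ln[tan(π/4+φ₂/2)/tan(π/4+φ₁/2)] = -0.5129;  Δφ = -0.3709 rad,  Δλ = +0.9221 rad
q = Δφ/Δψ = 0.7231
d = R·√(Δφ² + q²Δλ²) = 6364·0.76296 = 4855 km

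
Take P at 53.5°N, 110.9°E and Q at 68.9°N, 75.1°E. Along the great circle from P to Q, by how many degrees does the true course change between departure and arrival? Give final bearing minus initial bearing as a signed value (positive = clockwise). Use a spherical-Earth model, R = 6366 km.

-31.9°

At departure: θ₁ = atan2(sin Δλ cos φ₂, cos φ₁ sin φ₂ − sin φ₁ cos φ₂ cos Δλ) = 326.67°
At arrival: θ₂ = atan2(sin Δλ cos φ₁, −cos φ₂ sin φ₁ + sin φ₂ cos φ₁ cos Δλ) = 294.79°
Δθ = θ₂ − θ₁ = -31.9°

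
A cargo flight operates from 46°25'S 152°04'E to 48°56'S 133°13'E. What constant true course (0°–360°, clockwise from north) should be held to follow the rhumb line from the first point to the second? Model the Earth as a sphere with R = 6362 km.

Meridional parts: M(φ₁)=-0.9168, M(φ₂)=-0.9820 → ΔM = -0.0653;  Δλ = -0.3290 rad
tan C = Δλ / ΔM = +5.0419 → C = 258.78°

258.8°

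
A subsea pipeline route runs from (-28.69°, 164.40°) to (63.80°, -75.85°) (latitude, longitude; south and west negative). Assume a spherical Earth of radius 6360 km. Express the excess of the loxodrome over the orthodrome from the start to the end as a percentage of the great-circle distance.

4.6%

Great circle: σ = 2.2433 rad → d_gc = Rσ = 14267.3 km
Rhumb: Δφ = +1.6143, Δλ = +2.0900, Δψ = +1.9810, q = Δφ/Δψ = 0.8148 → d_rh = R√(Δφ²+q²Δλ²) = 14924.0 km
Excess = (14924.0 − 14267.3) / 14267.3 = 656.7 / 14267.3 = 4.60% ≈ 4.6%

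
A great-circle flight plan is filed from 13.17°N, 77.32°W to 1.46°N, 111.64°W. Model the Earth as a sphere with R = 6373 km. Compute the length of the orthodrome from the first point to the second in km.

3997 km

cos σ = sin φ₁ sin φ₂ + cos φ₁ cos φ₂ cos Δλ
      = sin(13.17°)sin(1.46°) + cos(13.17°)cos(1.46°)cos(-34.32°) = 0.8097
σ = 35.931° → d = Rσ = 6373·0.62712 = 3997 km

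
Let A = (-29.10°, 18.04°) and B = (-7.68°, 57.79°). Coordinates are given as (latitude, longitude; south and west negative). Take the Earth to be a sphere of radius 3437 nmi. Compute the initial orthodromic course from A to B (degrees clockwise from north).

θ = atan2( sin Δλ·cos φ₂ ,  cos φ₁ sin φ₂ − sin φ₁ cos φ₂ cos Δλ )
  = atan2(+0.6337, +0.2538) = 68.17°

68.2°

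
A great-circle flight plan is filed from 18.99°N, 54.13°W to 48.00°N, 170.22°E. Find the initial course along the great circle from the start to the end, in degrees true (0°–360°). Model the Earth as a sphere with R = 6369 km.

331.4°

N = sin Δλ·cos φ₂ = -0.4677;  D = cos φ₁ sin φ₂ − sin φ₁ cos φ₂ cos Δλ = +0.8584
initial course = atan2(N, D) = 331.41°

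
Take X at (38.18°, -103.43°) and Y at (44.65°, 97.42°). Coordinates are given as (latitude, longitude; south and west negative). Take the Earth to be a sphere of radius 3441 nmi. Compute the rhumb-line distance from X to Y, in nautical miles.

Rhumb course C = atan2(Δλ, Δψ) with Δψ = ln[tan(π/4+φ₂/2)/tan(π/4+φ₁/2)] = +0.1508, Δλ = -2.7777 → C = 273.11°
d = R·|Δφ| / |cos C| = 3441·0.11292 / 0.05420 = 7169 nmi

7169 nmi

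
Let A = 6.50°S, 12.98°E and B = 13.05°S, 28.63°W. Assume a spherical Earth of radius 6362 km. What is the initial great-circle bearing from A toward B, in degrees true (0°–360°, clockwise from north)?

θ = atan2( sin Δλ·cos φ₂ ,  cos φ₁ sin φ₂ − sin φ₁ cos φ₂ cos Δλ )
  = atan2(-0.6469, -0.1419) = 257.63°

257.6°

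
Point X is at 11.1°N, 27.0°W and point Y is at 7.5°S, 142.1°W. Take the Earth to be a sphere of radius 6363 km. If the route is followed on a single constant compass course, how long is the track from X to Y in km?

12886 km

Δψ = ln[tan(π/4+φ₂/2)/tan(π/4+φ₁/2)] = -0.3262;  Δφ = -0.3246 rad,  Δλ = -2.0089 rad
q = Δφ/Δψ = 0.9951
d = R·√(Δφ² + q²Δλ²) = 6363·2.02522 = 12886 km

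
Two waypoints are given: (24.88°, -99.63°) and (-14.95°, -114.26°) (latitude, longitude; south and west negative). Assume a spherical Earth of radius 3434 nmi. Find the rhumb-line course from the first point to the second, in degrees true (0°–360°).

Δψ = ln[tan(π/4+φ₂/2)/tan(π/4+φ₁/2)] = -0.7125
Δλ = -0.2553 rad (taken the short way round)
course = atan2(Δλ, Δψ) = 199.72°

199.7°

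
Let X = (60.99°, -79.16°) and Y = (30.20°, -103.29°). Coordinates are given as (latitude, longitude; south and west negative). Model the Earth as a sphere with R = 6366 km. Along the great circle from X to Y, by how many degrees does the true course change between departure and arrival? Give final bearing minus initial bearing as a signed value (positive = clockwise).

At departure: θ₁ = atan2(sin Δλ cos φ₂, cos φ₁ sin φ₂ − sin φ₁ cos φ₂ cos Δλ) = 218.40°
At arrival: θ₂ = atan2(sin Δλ cos φ₁, −cos φ₂ sin φ₁ + sin φ₂ cos φ₁ cos Δλ) = 200.40°
Δθ = θ₂ − θ₁ = -18.0°

-18.0°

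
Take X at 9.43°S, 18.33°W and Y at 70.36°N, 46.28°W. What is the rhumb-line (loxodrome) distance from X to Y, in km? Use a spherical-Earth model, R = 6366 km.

9147 km

Rhumb course C = atan2(Δλ, Δψ) with Δψ = ln[tan(π/4+φ₂/2)/tan(π/4+φ₁/2)] = +1.9193, Δλ = -0.4878 → C = 345.74°
d = R·|Δφ| / |cos C| = 6366·1.39260 / 0.96918 = 9147 km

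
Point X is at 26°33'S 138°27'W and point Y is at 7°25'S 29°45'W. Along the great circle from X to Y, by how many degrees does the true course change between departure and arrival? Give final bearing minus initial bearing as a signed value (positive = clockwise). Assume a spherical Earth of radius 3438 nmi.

-44.9°

Initial bearing θ₁ = atan2(sin Δλ cos φ₂, cos φ₁ sin φ₂ − sin φ₁ cos φ₂ cos Δλ) = 105.34°
Final bearing θ₂ = (initial bearing from the destination back to the start) + 180° = 60.46°
Δθ = θ₂ − θ₁ = -44.9°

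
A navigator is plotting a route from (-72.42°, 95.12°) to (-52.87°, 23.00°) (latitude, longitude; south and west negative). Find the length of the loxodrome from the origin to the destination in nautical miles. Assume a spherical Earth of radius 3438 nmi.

2236 nmi

Rhumb course C = atan2(Δλ, Δψ) with Δψ = ln[tan(π/4+φ₂/2)/tan(π/4+φ₁/2)] = +0.7757, Δλ = -1.2587 → C = 301.64°
d = R·|Δφ| / |cos C| = 3438·0.34121 / 0.52461 = 2236 nmi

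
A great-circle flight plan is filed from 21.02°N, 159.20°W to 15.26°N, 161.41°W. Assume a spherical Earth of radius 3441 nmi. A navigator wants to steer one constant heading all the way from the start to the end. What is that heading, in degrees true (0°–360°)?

200.0°

Δψ = ln[tan(π/4+φ₂/2)/tan(π/4+φ₁/2)] = -0.1058
Δλ = -0.0386 rad (taken the short way round)
course = atan2(Δλ, Δψ) = 200.02°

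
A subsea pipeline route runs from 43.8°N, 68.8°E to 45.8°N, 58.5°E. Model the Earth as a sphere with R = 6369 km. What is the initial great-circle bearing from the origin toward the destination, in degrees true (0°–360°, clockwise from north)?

N = sin Δλ·cos φ₂ = -0.1247;  D = cos φ₁ sin φ₂ − sin φ₁ cos φ₂ cos Δλ = +0.0427
initial course = atan2(N, D) = 288.90°

288.9°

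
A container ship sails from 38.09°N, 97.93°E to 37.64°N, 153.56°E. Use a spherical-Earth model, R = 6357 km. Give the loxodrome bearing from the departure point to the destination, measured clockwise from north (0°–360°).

90.6°

Meridional parts: M(φ₁)=+0.7200, M(φ₂)=+0.7100 → ΔM = -0.0099;  Δλ = +0.9709 rad
tan C = Δλ / ΔM = -97.5941 → C = 90.59°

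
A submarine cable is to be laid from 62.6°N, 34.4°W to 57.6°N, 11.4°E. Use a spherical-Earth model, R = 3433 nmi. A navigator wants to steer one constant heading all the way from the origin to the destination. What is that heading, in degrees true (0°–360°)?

102.4°

Meridional parts: M(φ₁)=+1.4115, M(φ₂)=+1.2361 → ΔM = -0.1755;  Δλ = +0.7994 rad
tan C = Δλ / ΔM = -4.5559 → C = 102.38°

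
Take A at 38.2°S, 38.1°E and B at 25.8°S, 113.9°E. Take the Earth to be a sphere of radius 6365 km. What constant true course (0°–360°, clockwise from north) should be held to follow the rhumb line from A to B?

Meridional parts: M(φ₁)=-0.7224, M(φ₂)=-0.4663 → ΔM = +0.2561;  Δλ = +1.3230 rad
tan C = Δλ / ΔM = +5.1660 → C = 79.04°

79.0°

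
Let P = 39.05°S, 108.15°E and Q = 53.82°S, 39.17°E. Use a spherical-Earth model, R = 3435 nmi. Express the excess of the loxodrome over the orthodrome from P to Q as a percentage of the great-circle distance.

3.5%

Great circle: σ = 0.8326 rad → d_gc = Rσ = 2860.0 nmi
Rhumb: Δφ = -0.2578, Δλ = -1.2039, Δψ = -0.3774, q = Δφ/Δψ = 0.6830 → d_rh = R√(Δφ²+q²Δλ²) = 2960.1 nmi
Excess = (2960.1 − 2860.0) / 2860.0 = 100.1 / 2860.0 = 3.50% ≈ 3.5%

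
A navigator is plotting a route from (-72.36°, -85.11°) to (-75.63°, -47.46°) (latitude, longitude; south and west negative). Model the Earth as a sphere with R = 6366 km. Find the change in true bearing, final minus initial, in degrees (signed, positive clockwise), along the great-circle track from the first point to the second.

-36.3°

At departure: θ₁ = atan2(sin Δλ cos φ₂, cos φ₁ sin φ₂ − sin φ₁ cos φ₂ cos Δλ) = 125.04°
At arrival: θ₂ = atan2(sin Δλ cos φ₁, −cos φ₂ sin φ₁ + sin φ₂ cos φ₁ cos Δλ) = 88.73°
Δθ = θ₂ − θ₁ = -36.3°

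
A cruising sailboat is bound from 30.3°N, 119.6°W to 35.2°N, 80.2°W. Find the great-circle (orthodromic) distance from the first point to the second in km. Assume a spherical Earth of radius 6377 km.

3704 km

cos σ = sin φ₁ sin φ₂ + cos φ₁ cos φ₂ cos Δλ
      = sin(30.30°)sin(35.20°) + cos(30.30°)cos(35.20°)cos(39.40°) = 0.8360
σ = 33.279° → d = Rσ = 6377·0.58084 = 3704 km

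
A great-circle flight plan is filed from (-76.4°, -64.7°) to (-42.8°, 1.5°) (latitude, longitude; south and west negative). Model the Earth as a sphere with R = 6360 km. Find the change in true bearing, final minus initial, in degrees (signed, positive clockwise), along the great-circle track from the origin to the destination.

Initial bearing θ₁ = atan2(sin Δλ cos φ₂, cos φ₁ sin φ₂ − sin φ₁ cos φ₂ cos Δλ) = 79.20°
Final bearing θ₂ = (initial bearing from the destination back to the start) + 180° = 18.35°
Δθ = θ₂ − θ₁ = -60.9°

-60.9°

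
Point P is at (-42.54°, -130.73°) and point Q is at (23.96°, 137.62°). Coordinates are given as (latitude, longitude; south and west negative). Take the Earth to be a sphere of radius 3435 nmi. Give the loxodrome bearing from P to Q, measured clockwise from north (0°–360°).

308.1°

Δψ = ln[tan(π/4+φ₂/2)/tan(π/4+φ₁/2)] = +1.2528
Δλ = -1.5996 rad (taken the short way round)
course = atan2(Δλ, Δψ) = 308.07°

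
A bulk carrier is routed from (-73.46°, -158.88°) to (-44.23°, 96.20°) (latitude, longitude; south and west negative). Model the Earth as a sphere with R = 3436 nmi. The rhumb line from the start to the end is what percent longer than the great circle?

11.8%

Great circle: σ = 0.9069 rad → d_gc = Rσ = 3116.3 nmi
Rhumb: Δφ = +0.5102, Δλ = -1.8312, Δψ = +1.0661, q = Δφ/Δψ = 0.4785 → d_rh = R√(Δφ²+q²Δλ²) = 3483.9 nmi
Excess = (3483.9 − 3116.3) / 3116.3 = 367.6 / 3116.3 = 11.80% ≈ 11.8%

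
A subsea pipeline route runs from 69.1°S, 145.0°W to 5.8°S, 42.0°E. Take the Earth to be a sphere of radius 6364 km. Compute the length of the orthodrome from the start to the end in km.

Haversine: a = sin²(Δφ/2)+cos φ₁ cos φ₂ sin²(Δλ/2) = 0.62893;  σ = 2·atan2(√a,√(1−a))
σ = 104.943° → d = Rσ = 6364·1.83160 = 11656 km

11656 km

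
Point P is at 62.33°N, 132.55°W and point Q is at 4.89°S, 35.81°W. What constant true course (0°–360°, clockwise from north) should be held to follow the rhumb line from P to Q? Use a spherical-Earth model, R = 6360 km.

Δψ = ln[tan(π/4+φ₂/2)/tan(π/4+φ₁/2)] = -1.4868
Δλ = +1.6884 rad (taken the short way round)
course = atan2(Δλ, Δψ) = 131.37°

131.4°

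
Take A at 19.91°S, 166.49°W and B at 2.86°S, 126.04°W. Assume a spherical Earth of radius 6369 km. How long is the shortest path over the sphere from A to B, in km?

Haversine: a = sin²(Δφ/2)+cos φ₁ cos φ₂ sin²(Δλ/2) = 0.13421;  σ = 2·atan2(√a,√(1−a))
σ = 42.980° → d = Rσ = 6369·0.75015 = 4778 km

4778 km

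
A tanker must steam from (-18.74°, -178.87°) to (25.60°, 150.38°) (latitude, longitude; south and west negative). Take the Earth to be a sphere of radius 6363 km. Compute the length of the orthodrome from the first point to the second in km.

Haversine: a = sin²(Δφ/2)+cos φ₁ cos φ₂ sin²(Δλ/2) = 0.20243;  σ = 2·atan2(√a,√(1−a))
σ = 53.478° → d = Rσ = 6363·0.93336 = 5939 km

5939 km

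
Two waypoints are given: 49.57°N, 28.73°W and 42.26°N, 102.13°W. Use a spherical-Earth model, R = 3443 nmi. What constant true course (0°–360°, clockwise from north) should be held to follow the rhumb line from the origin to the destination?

Δψ = ln[tan(π/4+φ₂/2)/tan(π/4+φ₁/2)] = -0.1838
Δλ = -1.2811 rad (taken the short way round)
course = atan2(Δλ, Δψ) = 261.84°

261.8°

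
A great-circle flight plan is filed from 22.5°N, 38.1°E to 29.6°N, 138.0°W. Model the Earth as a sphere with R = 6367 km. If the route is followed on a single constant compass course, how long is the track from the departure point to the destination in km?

Δψ = ln[tan(π/4+φ₂/2)/tan(π/4+φ₁/2)] = +0.1381;  Δφ = +0.1239 rad,  Δλ = -3.0735 rad
q = Δφ/Δψ = 0.8976
d = R·√(Δφ² + q²Δλ²) = 6367·2.76146 = 17582 km

17582 km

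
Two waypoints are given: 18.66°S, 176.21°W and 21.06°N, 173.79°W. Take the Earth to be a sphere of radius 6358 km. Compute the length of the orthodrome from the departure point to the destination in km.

cos σ = sin φ₁ sin φ₂ + cos φ₁ cos φ₂ cos Δλ
      = sin(-18.66°)sin(21.06°) + cos(-18.66°)cos(21.06°)cos(2.42°) = 0.7684
σ = 39.791° → d = Rσ = 6358·0.69448 = 4415 km

4415 km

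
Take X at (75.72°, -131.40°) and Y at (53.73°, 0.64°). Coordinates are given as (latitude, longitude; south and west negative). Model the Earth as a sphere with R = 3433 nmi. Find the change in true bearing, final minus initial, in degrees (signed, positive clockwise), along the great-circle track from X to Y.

+128.5°

At departure: θ₁ = atan2(sin Δλ cos φ₂, cos φ₁ sin φ₂ − sin φ₁ cos φ₂ cos Δλ) = 37.01°
At arrival: θ₂ = atan2(sin Δλ cos φ₁, −cos φ₂ sin φ₁ + sin φ₂ cos φ₁ cos Δλ) = 165.46°
Δθ = θ₂ − θ₁ = +128.5°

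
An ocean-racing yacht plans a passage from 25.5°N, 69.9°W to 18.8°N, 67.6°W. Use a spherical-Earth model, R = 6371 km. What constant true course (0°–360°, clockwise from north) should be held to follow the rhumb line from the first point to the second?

162.4°

Δψ = ln[tan(π/4+φ₂/2)/tan(π/4+φ₁/2)] = -0.1264
Δλ = +0.0401 rad (taken the short way round)
course = atan2(Δλ, Δψ) = 162.37°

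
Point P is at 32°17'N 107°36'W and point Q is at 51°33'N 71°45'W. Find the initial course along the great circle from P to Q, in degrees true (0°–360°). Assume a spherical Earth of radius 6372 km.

42.8°

θ = atan2( sin Δλ·cos φ₂ ,  cos φ₁ sin φ₂ − sin φ₁ cos φ₂ cos Δλ )
  = atan2(+0.3642, +0.3929) = 42.83°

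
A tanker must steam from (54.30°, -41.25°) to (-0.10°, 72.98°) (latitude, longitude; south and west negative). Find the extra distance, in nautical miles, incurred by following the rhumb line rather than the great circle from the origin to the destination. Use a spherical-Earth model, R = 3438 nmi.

362 nmi

Great circle: cos σ = sin φ₁ sin φ₂ + cos φ₁ cos φ₂ cos Δλ,  σ = 1.8141 rad → d_gc = 6236.8 nmi
Rhumb line: Δψ = -1.1349, q = Δφ/Δψ = 0.8366, d_rh = R√(Δφ²+q²Δλ²) = 6598.5 nmi
Excess = 6598.5 − 6236.8 = 361.7 ≈ 362 nmi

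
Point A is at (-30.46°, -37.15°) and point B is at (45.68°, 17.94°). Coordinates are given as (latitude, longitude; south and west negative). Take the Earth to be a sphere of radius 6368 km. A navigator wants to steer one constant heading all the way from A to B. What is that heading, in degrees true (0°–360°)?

Δψ = ln[tan(π/4+φ₂/2)/tan(π/4+φ₁/2)] = +1.4569
Δλ = +0.9615 rad (taken the short way round)
course = atan2(Δλ, Δψ) = 33.42°

33.4°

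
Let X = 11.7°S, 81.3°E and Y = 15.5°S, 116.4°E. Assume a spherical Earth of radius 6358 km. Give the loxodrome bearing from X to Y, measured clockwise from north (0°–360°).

Meridional parts: M(φ₁)=-0.2056, M(φ₂)=-0.2739 → ΔM = -0.0682;  Δλ = +0.6126 rad
tan C = Δλ / ΔM = -8.9760 → C = 96.36°

96.4°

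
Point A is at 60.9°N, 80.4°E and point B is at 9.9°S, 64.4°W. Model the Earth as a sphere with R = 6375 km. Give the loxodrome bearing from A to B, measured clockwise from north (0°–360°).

Meridional parts: M(φ₁)=+1.3488, M(φ₂)=-0.1737 → ΔM = -1.5225;  Δλ = -2.5272 rad
tan C = Δλ / ΔM = +1.6600 → C = 238.93°

238.9°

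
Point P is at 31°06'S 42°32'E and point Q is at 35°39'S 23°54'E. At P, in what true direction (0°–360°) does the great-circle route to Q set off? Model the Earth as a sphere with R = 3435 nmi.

248.7°

θ = atan2( sin Δλ·cos φ₂ ,  cos φ₁ sin φ₂ − sin φ₁ cos φ₂ cos Δλ )
  = atan2(-0.2596, -0.1013) = 248.68°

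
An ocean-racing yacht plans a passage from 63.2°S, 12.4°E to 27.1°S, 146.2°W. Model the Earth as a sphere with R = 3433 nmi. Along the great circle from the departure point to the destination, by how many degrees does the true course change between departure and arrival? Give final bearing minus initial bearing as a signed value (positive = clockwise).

Initial bearing θ₁ = atan2(sin Δλ cos φ₂, cos φ₁ sin φ₂ − sin φ₁ cos φ₂ cos Δλ) = 198.97°
Final bearing θ₂ = (initial bearing from the destination back to the start) + 180° = 350.53°
Δθ = θ₂ − θ₁ = +151.6°

+151.6°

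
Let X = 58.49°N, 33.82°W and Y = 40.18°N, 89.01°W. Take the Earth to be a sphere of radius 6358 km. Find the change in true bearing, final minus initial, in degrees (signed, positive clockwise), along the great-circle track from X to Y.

-43.8°

At departure: θ₁ = atan2(sin Δλ cos φ₂, cos φ₁ sin φ₂ − sin φ₁ cos φ₂ cos Δλ) = 266.84°
At arrival: θ₂ = atan2(sin Δλ cos φ₁, −cos φ₂ sin φ₁ + sin φ₂ cos φ₁ cos Δλ) = 223.08°
Δθ = θ₂ − θ₁ = -43.8°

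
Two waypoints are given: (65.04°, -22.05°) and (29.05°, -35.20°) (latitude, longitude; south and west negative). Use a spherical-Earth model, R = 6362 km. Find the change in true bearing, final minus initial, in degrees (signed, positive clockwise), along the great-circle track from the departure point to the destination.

-10.1°

Initial bearing θ₁ = atan2(sin Δλ cos φ₂, cos φ₁ sin φ₂ − sin φ₁ cos φ₂ cos Δλ) = 199.33°
Final bearing θ₂ = (initial bearing from the destination back to the start) + 180° = 189.20°
Δθ = θ₂ − θ₁ = -10.1°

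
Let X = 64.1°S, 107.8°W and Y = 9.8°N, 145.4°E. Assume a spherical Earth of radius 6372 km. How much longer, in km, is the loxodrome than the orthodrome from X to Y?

Great circle: cos σ = sin φ₁ sin φ₂ + cos φ₁ cos φ₂ cos Δλ,  σ = 1.8520 rad → d_gc = 11801.0 km
Rhumb line: Δψ = +1.6418, q = Δφ/Δψ = 0.7856, d_rh = R√(Δφ²+q²Δλ²) = 12434.4 km
Excess = 12434.4 − 11801.0 = 633.4 ≈ 633 km

633 km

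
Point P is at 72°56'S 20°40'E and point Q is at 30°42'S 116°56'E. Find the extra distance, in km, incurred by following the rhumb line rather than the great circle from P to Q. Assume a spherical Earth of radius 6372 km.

596 km

Great circle: cos σ = sin φ₁ sin φ₂ + cos φ₁ cos φ₂ cos Δλ,  σ = 1.0922 rad → d_gc = 6959.6 km
Rhumb line: Δψ = +1.3334, q = Δφ/Δψ = 0.5528, d_rh = R√(Δφ²+q²Δλ²) = 7555.8 km
Excess = 7555.8 − 6959.6 = 596.2 ≈ 596 km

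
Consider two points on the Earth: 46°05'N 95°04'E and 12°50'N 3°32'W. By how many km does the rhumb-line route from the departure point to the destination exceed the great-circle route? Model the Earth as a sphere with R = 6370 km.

397 km

Great circle: cos σ = sin φ₁ sin φ₂ + cos φ₁ cos φ₂ cos Δλ,  σ = 1.5119 rad → d_gc = 9630.7 km
Rhumb line: Δψ = -0.6825, q = Δφ/Δψ = 0.8503, d_rh = R√(Δφ²+q²Δλ²) = 10027.4 km
Excess = 10027.4 − 9630.7 = 396.7 ≈ 397 km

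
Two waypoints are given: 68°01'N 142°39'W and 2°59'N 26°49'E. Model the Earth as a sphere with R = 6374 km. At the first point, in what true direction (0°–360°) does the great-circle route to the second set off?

11.1°

θ = atan2( sin Δλ·cos φ₂ ,  cos φ₁ sin φ₂ − sin φ₁ cos φ₂ cos Δλ )
  = atan2(+0.1826, +0.9299) = 11.11°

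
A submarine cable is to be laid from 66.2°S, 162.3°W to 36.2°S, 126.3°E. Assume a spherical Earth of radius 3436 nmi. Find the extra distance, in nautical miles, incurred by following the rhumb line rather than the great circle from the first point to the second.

130 nmi

Great circle: cos σ = sin φ₁ sin φ₂ + cos φ₁ cos φ₂ cos Δλ,  σ = 0.8708 rad → d_gc = 2991.9 nmi
Rhumb line: Δψ = +0.8786, q = Δφ/Δψ = 0.5960, d_rh = R√(Δφ²+q²Δλ²) = 3122.3 nmi
Excess = 3122.3 − 2991.9 = 130.4 ≈ 130 nmi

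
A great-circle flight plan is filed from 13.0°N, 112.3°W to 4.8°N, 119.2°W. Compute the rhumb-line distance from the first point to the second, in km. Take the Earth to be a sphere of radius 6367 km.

1185 km

Rhumb course C = atan2(Δλ, Δψ) with Δψ = ln[tan(π/4+φ₂/2)/tan(π/4+φ₁/2)] = -0.1450, Δλ = -0.1204 → C = 219.71°
d = R·|Δφ| / |cos C| = 6367·0.14312 / 0.76926 = 1185 km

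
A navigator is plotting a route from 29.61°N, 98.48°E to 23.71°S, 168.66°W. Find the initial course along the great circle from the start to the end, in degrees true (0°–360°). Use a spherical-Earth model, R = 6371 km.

θ = atan2( sin Δλ·cos φ₂ ,  cos φ₁ sin φ₂ − sin φ₁ cos φ₂ cos Δλ )
  = atan2(+0.9145, -0.3270) = 109.68°

109.7°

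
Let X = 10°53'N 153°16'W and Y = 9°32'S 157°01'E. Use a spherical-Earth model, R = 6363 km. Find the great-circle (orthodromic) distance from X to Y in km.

5941 km

Haversine: a = sin²(Δφ/2)+cos φ₁ cos φ₂ sin²(Δλ/2) = 0.20255;  σ = 2·atan2(√a,√(1−a))
σ = 53.495° → d = Rσ = 6363·0.93366 = 5941 km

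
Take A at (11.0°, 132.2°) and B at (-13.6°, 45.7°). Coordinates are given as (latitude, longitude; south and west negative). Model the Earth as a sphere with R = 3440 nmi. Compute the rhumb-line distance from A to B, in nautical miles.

Δψ = ln[tan(π/4+φ₂/2)/tan(π/4+φ₁/2)] = -0.4328;  Δφ = -0.4294 rad,  Δλ = -1.5097 rad
q = Δφ/Δψ = 0.9920
d = R·√(Δφ² + q²Δλ²) = 3440·1.55800 = 5360 nmi

5360 nmi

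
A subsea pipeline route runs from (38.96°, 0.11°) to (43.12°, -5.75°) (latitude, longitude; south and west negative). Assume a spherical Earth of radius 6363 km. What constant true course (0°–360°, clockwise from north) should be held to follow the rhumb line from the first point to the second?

313.3°

Meridional parts: M(φ₁)=+0.7394, M(φ₂)=+0.8357 → ΔM = +0.0963;  Δλ = -0.1023 rad
tan C = Δλ / ΔM = -1.0619 → C = 313.28°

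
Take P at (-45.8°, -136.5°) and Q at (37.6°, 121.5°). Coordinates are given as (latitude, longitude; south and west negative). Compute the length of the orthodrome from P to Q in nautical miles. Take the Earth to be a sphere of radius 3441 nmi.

Haversine: a = sin²(Δφ/2)+cos φ₁ cos φ₂ sin²(Δλ/2) = 0.77613;  σ = 2·atan2(√a,√(1−a))
σ = 123.522° → d = Rσ = 3441·2.15587 = 7418 nmi

7418 nmi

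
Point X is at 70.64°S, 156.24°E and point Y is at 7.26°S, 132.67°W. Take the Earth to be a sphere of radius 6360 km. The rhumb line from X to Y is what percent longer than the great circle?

Great circle: σ = 1.3430 rad → d_gc = Rσ = 8541.7 km
Rhumb: Δφ = +1.1062, Δλ = +1.2408, Δψ = +1.6415, q = Δφ/Δψ = 0.6739 → d_rh = R√(Δφ²+q²Δλ²) = 8819.0 km
Excess = (8819.0 − 8541.7) / 8541.7 = 277.3 / 8541.7 = 3.246% ≈ 3.2%

3.2%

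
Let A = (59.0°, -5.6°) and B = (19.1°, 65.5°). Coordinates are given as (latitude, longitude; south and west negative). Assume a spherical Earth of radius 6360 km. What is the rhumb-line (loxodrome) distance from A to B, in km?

Δψ = ln[tan(π/4+φ₂/2)/tan(π/4+φ₁/2)] = -0.9429;  Δφ = -0.6964 rad,  Δλ = +1.2409 rad
q = Δφ/Δψ = 0.7386
d = R·√(Δφ² + q²Δλ²) = 6360·1.15109 = 7321 km

7321 km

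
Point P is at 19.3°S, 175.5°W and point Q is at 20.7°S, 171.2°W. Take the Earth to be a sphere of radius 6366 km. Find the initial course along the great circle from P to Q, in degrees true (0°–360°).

θ = atan2( sin Δλ·cos φ₂ ,  cos φ₁ sin φ₂ − sin φ₁ cos φ₂ cos Δλ )
  = atan2(+0.0701, -0.0253) = 109.84°

109.8°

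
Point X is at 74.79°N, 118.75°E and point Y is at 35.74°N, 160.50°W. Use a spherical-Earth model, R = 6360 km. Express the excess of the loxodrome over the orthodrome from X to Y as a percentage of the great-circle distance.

Great circle: σ = 0.9299 rad → d_gc = Rσ = 5914.5 km
Rhumb: Δφ = -0.6816, Δλ = +1.4094, Δψ = -1.3448, q = Δφ/Δψ = 0.5068 → d_rh = R√(Δφ²+q²Δλ²) = 6278.9 km
Excess = (6278.9 − 5914.5) / 5914.5 = 364.4 / 5914.5 = 6.16% ≈ 6.2%

6.2%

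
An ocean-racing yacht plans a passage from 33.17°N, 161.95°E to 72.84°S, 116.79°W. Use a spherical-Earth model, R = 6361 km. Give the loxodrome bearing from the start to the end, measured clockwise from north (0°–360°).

150.5°

Meridional parts: M(φ₁)=+0.6143, M(φ₂)=-1.8913 → ΔM = -2.5055;  Δλ = +1.4183 rad
tan C = Δλ / ΔM = -0.5660 → C = 150.49°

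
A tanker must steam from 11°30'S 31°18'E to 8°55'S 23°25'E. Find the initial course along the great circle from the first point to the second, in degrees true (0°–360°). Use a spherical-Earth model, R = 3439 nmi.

N = sin Δλ·cos φ₂ = -0.1355;  D = cos φ₁ sin φ₂ − sin φ₁ cos φ₂ cos Δλ = +0.0432
initial course = atan2(N, D) = 287.69°

287.7°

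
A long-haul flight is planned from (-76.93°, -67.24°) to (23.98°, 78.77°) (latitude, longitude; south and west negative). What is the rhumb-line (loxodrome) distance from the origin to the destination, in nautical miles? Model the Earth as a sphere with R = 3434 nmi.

8472 nmi

Rhumb course C = atan2(Δλ, Δψ) with Δψ = ln[tan(π/4+φ₂/2)/tan(π/4+φ₁/2)] = +2.5980, Δλ = +2.5484 → C = 44.45°
d = R·|Δφ| / |cos C| = 3434·1.76121 / 0.71390 = 8472 nmi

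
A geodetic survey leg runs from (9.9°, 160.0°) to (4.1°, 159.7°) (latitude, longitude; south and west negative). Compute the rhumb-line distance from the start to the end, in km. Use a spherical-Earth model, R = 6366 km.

645 km

Rhumb course C = atan2(Δλ, Δψ) with Δψ = ln[tan(π/4+φ₂/2)/tan(π/4+φ₁/2)] = -0.1020, Δλ = -0.0052 → C = 182.94°
d = R·|Δφ| / |cos C| = 6366·0.10123 / 0.99869 = 645 km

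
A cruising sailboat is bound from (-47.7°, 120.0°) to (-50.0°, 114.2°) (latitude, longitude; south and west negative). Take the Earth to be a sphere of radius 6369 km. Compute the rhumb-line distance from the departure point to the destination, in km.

Δψ = ln[tan(π/4+φ₂/2)/tan(π/4+φ₁/2)] = -0.0610;  Δφ = -0.0401 rad,  Δλ = -0.1012 rad
q = Δφ/Δψ = 0.6579
d = R·√(Δφ² + q²Δλ²) = 6369·0.07776 = 495 km

495 km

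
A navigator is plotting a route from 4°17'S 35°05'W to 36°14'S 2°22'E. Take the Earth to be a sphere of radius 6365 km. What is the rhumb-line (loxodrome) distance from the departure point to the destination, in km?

5228 km

Rhumb course C = atan2(Δλ, Δψ) with Δψ = ln[tan(π/4+φ₂/2)/tan(π/4+φ₁/2)] = -0.6045, Δλ = +0.6536 → C = 132.76°
d = R·|Δφ| / |cos C| = 6365·0.55763 / 0.67897 = 5228 km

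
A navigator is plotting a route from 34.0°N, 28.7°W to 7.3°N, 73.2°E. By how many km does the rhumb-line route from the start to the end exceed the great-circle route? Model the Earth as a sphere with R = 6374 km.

Great circle: cos σ = sin φ₁ sin φ₂ + cos φ₁ cos φ₂ cos Δλ,  σ = 1.6695 rad → d_gc = 10641.2 km
Rhumb line: Δψ = -0.5039, q = Δφ/Δψ = 0.9248, d_rh = R√(Δφ²+q²Δλ²) = 10896.1 km
Excess = 10896.1 − 10641.2 = 254.9 ≈ 255 km

255 km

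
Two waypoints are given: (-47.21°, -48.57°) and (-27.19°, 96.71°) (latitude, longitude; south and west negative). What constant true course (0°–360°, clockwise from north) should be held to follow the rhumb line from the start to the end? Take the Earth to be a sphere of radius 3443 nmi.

Δψ = ln[tan(π/4+φ₂/2)/tan(π/4+φ₁/2)] = +0.4436
Δλ = +2.5356 rad (taken the short way round)
course = atan2(Δλ, Δψ) = 80.08°

80.1°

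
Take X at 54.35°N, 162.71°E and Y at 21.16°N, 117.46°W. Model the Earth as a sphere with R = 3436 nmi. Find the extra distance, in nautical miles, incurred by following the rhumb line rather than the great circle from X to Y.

148 nmi

Great circle: cos σ = sin φ₁ sin φ₂ + cos φ₁ cos φ₂ cos Δλ,  σ = 1.1709 rad → d_gc = 4023.3 nmi
Rhumb line: Δψ = -0.7566, q = Δφ/Δψ = 0.7656, d_rh = R√(Δφ²+q²Δλ²) = 4170.9 nmi
Excess = 4170.9 − 4023.3 = 147.6 ≈ 148 nmi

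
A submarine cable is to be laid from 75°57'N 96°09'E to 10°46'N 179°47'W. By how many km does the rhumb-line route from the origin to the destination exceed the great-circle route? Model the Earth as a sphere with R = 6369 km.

463 km

Great circle: cos σ = sin φ₁ sin φ₂ + cos φ₁ cos φ₂ cos Δλ,  σ = 1.3634 rad → d_gc = 8683.7 km
Rhumb line: Δψ = -1.9047, q = Δφ/Δψ = 0.5973, d_rh = R√(Δφ²+q²Δλ²) = 9146.4 km
Excess = 9146.4 − 8683.7 = 462.7 ≈ 463 km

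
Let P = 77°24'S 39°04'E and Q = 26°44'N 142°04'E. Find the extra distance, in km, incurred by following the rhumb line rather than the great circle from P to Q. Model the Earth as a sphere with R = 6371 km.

Great circle: cos σ = sin φ₁ sin φ₂ + cos φ₁ cos φ₂ cos Δλ,  σ = 2.0747 rad → d_gc = 13217.8 km
Rhumb line: Δψ = +2.6881, q = Δφ/Δψ = 0.6761, d_rh = R√(Δφ²+q²Δλ²) = 13929.7 km
Excess = 13929.7 − 13217.8 = 711.9 ≈ 712 km

712 km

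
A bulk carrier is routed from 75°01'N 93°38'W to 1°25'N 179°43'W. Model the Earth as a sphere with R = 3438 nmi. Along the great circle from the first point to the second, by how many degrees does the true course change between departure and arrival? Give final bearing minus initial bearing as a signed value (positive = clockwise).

At departure: θ₁ = atan2(sin Δλ cos φ₂, cos φ₁ sin φ₂ − sin φ₁ cos φ₂ cos Δλ) = 266.58°
At arrival: θ₂ = atan2(sin Δλ cos φ₁, −cos φ₂ sin φ₁ + sin φ₂ cos φ₁ cos Δλ) = 194.96°
Δθ = θ₂ − θ₁ = -71.6°

-71.6°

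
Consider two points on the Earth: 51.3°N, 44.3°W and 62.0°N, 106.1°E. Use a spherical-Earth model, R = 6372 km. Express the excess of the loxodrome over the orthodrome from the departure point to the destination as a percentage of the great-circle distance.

28.6%

Great circle: σ = 1.1220 rad → d_gc = Rσ = 7149.6 km
Rhumb: Δφ = +0.1868, Δλ = +2.6250, Δψ = +0.3425, q = Δφ/Δψ = 0.5452 → d_rh = R√(Δφ²+q²Δλ²) = 9197.0 km
Excess = (9197.0 − 7149.6) / 7149.6 = 2047.4 / 7149.6 = 28.64% ≈ 28.6%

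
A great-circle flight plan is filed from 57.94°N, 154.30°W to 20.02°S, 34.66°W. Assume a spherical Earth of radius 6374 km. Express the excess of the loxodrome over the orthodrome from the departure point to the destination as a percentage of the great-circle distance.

4.5%

Great circle: σ = 2.1374 rad → d_gc = Rσ = 13623.9 km
Rhumb: Δφ = -1.3607, Δλ = +2.0881, Δψ = -1.6039, q = Δφ/Δψ = 0.8483 → d_rh = R√(Δφ²+q²Δλ²) = 14237.4 km
Excess = (14237.4 − 13623.9) / 13623.9 = 613.5 / 13623.9 = 4.50% ≈ 4.5%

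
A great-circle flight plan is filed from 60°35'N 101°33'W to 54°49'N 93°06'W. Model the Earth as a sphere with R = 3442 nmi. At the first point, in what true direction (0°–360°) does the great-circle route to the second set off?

θ = atan2( sin Δλ·cos φ₂ ,  cos φ₁ sin φ₂ − sin φ₁ cos φ₂ cos Δλ )
  = atan2(+0.0847, -0.0950) = 138.30°

138.3°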